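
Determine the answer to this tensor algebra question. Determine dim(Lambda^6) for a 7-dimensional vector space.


The dimension of the space of p-forms on an n-dimensional space is C(n, p).
n = 7, p = 6
C(7, 6) = 7! / (6! * 1!) = 7

7


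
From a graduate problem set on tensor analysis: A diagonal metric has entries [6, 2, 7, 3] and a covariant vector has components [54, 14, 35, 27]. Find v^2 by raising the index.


To raise an index with a diagonal metric: v^i = v_i / g_{ii}.
For index 2: v_2 = 14, g_{22} = 2
v^2 = 14 / 2 = 7

7


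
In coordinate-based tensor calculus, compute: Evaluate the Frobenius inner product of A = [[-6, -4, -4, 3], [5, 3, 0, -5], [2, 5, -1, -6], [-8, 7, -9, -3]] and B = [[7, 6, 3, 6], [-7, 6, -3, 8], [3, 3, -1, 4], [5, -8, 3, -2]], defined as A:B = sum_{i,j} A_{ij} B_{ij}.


A:B = sum over all i,j of A_{ij} * B_{ij}.
Row 1: -6*7=-42, -4*6=-24, -4*3=-12, 3*6=18 => row sum = -60
Row 2: 5*-7=-35, 3*6=18, 0*-3=0, -5*8=-40 => row sum = -57
Row 3: 2*3=6, 5*3=15, -1*-1=1, -6*4=-24 => row sum = -2
Row 4: -8*5=-40, 7*-8=-56, -9*3=-27, -3*-2=6 => row sum = -117
Total = -60 + -57 + -2 + -117 = -236

-236


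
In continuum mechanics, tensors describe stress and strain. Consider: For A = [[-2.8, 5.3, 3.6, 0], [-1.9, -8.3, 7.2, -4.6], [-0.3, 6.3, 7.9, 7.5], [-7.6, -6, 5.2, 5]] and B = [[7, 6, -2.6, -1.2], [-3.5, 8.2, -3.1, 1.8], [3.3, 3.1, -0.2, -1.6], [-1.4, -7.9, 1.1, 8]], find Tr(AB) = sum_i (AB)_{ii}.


Tr(AB) = sum_i (AB)_{ii} where (AB)_{ii} = sum_k A_{ik} B_{ki}.
(AB)_{11} = -2.8*7 + 5.3*-3.5 + 3.6*3.3 + 0*-1.4 = -26.27
(AB)_{22} = -1.9*6 + -8.3*8.2 + 7.2*3.1 + -4.6*-7.9 = -20.8
(AB)_{33} = -0.3*-2.6 + 6.3*-3.1 + 7.9*-0.2 + 7.5*1.1 = -12.08
(AB)_{44} = -7.6*-1.2 + -6*1.8 + 5.2*-1.6 + 5*8 = 30
Tr(AB) = -26.27 + -20.8 + -12.08 + 30 = -29.15

-29.15


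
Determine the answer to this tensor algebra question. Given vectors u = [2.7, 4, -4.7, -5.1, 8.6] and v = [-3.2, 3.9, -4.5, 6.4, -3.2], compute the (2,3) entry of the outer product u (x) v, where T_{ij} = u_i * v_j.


The outer product entry T_{ij} = u_i * v_j.
We need i=2, j=3.
u_2 = 4, v_3 = -4.5
T_{2,3} = 4 * -4.5 = -18

-18


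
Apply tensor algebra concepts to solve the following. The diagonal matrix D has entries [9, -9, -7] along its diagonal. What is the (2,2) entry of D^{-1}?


For a diagonal matrix, the inverse has entries (D^{-1})_{ii} = 1/d_{ii}.
The diagonal entries are: d_{11} = 9, d_{22} = -9, d_{33} = -7
We need (D^{-1})_{22} = 1/d_{22} = 1/-9 = -1/9

-1/9


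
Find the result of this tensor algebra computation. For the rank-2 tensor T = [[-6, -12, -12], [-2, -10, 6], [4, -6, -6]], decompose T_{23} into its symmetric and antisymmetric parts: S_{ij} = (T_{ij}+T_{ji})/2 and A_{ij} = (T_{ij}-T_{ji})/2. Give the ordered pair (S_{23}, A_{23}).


T_{23} = 6
T_{32} = -6
S_{23} = (6 + -6)/2 = 0/2 = 0
A_{23} = (6 - -6)/2 = 12/2 = 6
Check: S + A = 0 + 6 = 6 = T_{23}.

(0, 6)


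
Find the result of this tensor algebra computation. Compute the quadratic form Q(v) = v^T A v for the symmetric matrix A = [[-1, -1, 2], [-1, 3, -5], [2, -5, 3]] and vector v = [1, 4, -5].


First compute Av:
(Av)_1 = -1*1 + -1*4 + 2*-5 = -15
(Av)_2 = -1*1 + 3*4 + -5*-5 = 36
(Av)_3 = 2*1 + -5*4 + 3*-5 = -33
Av = [-15, 36, -33]
Then v^T (Av) = 1*-15 + 4*36 + -5*-33
= -15 + 144 + 165 = 294

294


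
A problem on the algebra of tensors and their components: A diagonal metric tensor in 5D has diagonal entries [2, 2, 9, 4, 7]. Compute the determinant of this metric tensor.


For a diagonal metric, the determinant is the product of diagonal entries.
Diagonal entries: 2, 2, 9, 4, 7
det(g) = 2 * 2 * 9 * 4 * 7 = 1008

1008


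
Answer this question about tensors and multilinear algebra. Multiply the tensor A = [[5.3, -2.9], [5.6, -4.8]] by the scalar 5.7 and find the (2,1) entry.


Scalar multiplication: (cA)_{ij} = c * A_{ij}.
c = 5.7
A_{21} = 5.6
(cA)_{21} = 5.7 * 5.6 = 31.92

31.92


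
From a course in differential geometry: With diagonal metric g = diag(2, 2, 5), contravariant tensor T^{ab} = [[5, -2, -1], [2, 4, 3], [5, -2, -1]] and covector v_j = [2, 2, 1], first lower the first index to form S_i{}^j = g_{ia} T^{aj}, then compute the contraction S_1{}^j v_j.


Step 1: lower the first index. For a diagonal metric, g_{ia} T^{aj} = g_{ii} T^{ij} (no sum on i).
g_{11} = 2
S_1{}^1 = 2 * T^{11} = 2 * 5 = 10
S_1{}^2 = 2 * T^{12} = 2 * -2 = -4
S_1{}^3 = 2 * T^{13} = 2 * -1 = -2
Step 2: contract S_1{}^j with v_j.
S_1{}^1 * v_1 = 10 * 2 = 20
S_1{}^2 * v_2 = -4 * 2 = -8
S_1{}^3 * v_3 = -2 * 1 = -2
Result = 20 + -8 + -2 = 10

10


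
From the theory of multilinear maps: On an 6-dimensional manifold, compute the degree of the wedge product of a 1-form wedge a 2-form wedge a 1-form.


The degree of a wedge product is the sum of the degrees of the individual forms.
Degrees: 1, 2, 1
Total degree = 1 + 2 + 1 = 4

4


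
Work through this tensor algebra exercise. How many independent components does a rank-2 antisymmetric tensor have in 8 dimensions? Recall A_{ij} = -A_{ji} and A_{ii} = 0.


An antisymmetric rank-2 tensor satisfies A_{ij} = -A_{ji}, so diagonal entries are zero.
The independent components are the upper-triangular entries: C(n, 2) = n(n-1)/2.
n = 8
C(8, 2) = 8 * 7 / 2 = 56 / 2 = 28

28


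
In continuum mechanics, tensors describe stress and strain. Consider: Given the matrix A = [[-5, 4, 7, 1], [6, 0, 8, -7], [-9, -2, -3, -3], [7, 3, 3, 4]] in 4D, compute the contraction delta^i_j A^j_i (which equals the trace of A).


The contraction (trace) of a rank-2 tensor is the sum of its diagonal elements.
Diagonal entries: A[1,1] = -5, A[2,2] = 0, A[3,3] = -3, A[4,4] = 4
Tr(A) = -5 + 0 + -3 + 4 = -4

-4


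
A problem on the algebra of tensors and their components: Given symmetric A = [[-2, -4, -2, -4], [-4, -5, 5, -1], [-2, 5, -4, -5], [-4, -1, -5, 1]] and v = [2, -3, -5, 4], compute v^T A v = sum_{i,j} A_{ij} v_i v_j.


First compute Av:
(Av)_1 = -2*2 + -4*-3 + -2*-5 + -4*4 = 2
(Av)_2 = -4*2 + -5*-3 + 5*-5 + -1*4 = -22
(Av)_3 = -2*2 + 5*-3 + -4*-5 + -5*4 = -19
(Av)_4 = -4*2 + -1*-3 + -5*-5 + 1*4 = 24
Av = [2, -22, -19, 24]
Then v^T (Av) = 2*2 + -3*-22 + -5*-19 + 4*24
= 4 + 66 + 95 + 96 = 261

261


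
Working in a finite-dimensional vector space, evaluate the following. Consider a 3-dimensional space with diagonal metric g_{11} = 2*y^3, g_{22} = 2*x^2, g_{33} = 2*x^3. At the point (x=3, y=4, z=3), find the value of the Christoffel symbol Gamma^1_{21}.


For a diagonal metric, Gamma^k_{ij} = (1/2) g^{kk} (dg_{ik}/dx_j + dg_{jk}/dx_i - dg_{ij}/dx_k).
The metric is diagonal, so g_{ab} = 0 for a != b.
At the given point: g_{11} = 128, g_{22} = 18, g_{33} = 54
g^{11} = 1/128
dg_{21}/dx_1 = 0 (off-diagonal)
dg_{11}/dx_2 = dg_{11}/dx_2 = 96
dg_{21}/dx_1 = 0 (off-diagonal)
Numerator = 0 + 96 - 0 = 96
Gamma^1_{21} = 96 / (2 * 128) = 3/8

3/8


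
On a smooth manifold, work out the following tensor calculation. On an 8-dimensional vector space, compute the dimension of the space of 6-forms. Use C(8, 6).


The dimension of the space of p-forms on an n-dimensional space is C(n, p).
n = 8, p = 6
C(8, 6) = 8! / (6! * 2!) = 28

28


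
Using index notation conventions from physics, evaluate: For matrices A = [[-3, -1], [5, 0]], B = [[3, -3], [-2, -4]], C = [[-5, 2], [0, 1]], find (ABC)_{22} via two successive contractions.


(ABC)_{22} = sum_m (AB)_{2m} C_{m2}. First compute row 2 of AB.
(AB)_{21} = 5*3 + 0*-2 = 15
(AB)_{22} = 5*-3 + 0*-4 = -15
Now contract with column 2 of C:
(AB)_{21} * C_{12} = 15 * 2 = 30
(AB)_{22} * C_{22} = -15 * 1 = -15
(ABC)_{22} = 30 + -15 = 15

15


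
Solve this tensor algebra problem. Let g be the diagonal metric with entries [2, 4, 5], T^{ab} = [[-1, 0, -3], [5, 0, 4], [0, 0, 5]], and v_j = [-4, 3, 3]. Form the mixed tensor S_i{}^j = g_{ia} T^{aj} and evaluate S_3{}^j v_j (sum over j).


Step 1: lower the first index. For a diagonal metric, g_{ia} T^{aj} = g_{ii} T^{ij} (no sum on i).
g_{33} = 5
S_3{}^1 = 5 * T^{31} = 5 * 0 = 0
S_3{}^2 = 5 * T^{32} = 5 * 0 = 0
S_3{}^3 = 5 * T^{33} = 5 * 5 = 25
Step 2: contract S_3{}^j with v_j.
S_3{}^1 * v_1 = 0 * -4 = 0
S_3{}^2 * v_2 = 0 * 3 = 0
S_3{}^3 * v_3 = 25 * 3 = 75
Result = 0 + 0 + 75 = 75

75


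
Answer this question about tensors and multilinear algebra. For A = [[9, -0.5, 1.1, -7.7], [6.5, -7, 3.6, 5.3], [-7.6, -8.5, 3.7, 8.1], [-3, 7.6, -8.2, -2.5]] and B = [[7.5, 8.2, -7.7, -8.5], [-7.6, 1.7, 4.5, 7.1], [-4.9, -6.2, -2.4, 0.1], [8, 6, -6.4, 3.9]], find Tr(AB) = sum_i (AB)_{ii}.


Tr(AB) = sum_i (AB)_{ii} where (AB)_{ii} = sum_k A_{ik} B_{ki}.
(AB)_{11} = 9*7.5 + -0.5*-7.6 + 1.1*-4.9 + -7.7*8 = 4.31
(AB)_{22} = 6.5*8.2 + -7*1.7 + 3.6*-6.2 + 5.3*6 = 50.88
(AB)_{33} = -7.6*-7.7 + -8.5*4.5 + 3.7*-2.4 + 8.1*-6.4 = -40.45
(AB)_{44} = -3*-8.5 + 7.6*7.1 + -8.2*0.1 + -2.5*3.9 = 68.89
Tr(AB) = 4.31 + 50.88 + -40.45 + 68.89 = 83.63

83.63


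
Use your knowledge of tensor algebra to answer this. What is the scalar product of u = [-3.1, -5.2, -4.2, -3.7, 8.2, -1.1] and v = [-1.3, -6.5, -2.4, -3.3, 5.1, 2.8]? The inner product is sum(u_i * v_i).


The inner product u . v = sum of u_i * v_i.
Term-by-term: -3.1 * -1.3, -5.2 * -6.5, -4.2 * -2.4, -3.7 * -3.3, 8.2 * 5.1, -1.1 * 2.8
Products: 4.03, 33.8, 10.08, 12.21, 41.82, -3.08
Sum = 4.03 + 33.8 + 10.08 + 12.21 + 41.82 + -3.08 = 98.86

98.86


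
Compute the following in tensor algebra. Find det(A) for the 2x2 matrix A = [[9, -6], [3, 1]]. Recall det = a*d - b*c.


For a 2x2 matrix [[a, b], [c, d]], det = a*d - b*c.
a = 9, b = -6, c = 3, d = 1
a*d = 9 * 1 = 9
b*c = -6 * 3 = -18
det = 9 - -18 = 27

27


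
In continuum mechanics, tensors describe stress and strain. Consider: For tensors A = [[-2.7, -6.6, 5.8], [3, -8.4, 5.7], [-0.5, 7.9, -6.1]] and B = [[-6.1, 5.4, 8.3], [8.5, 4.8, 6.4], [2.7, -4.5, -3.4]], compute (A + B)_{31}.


Tensor addition is component-wise: (A + B)_{ij} = A_{ij} + B_{ij}.
A_{31} = -0.5
B_{31} = 2.7
(A + B)_{31} = -0.5 + 2.7 = 2.2

2.2


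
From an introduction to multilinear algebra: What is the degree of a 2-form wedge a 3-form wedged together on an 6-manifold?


The degree of a wedge product is the sum of the degrees of the individual forms.
Degrees: 2, 3
Total degree = 2 + 3 = 5

5


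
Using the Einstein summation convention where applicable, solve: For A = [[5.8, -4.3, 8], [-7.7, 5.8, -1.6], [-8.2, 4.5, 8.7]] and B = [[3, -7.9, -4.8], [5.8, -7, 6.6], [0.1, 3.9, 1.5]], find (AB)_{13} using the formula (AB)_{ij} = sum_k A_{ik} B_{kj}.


(AB)_{ij} = sum_k A_{ik} B_{kj}.
For i=1, j=3:
A_{11} * B_{13} = 5.8 * -4.8 = -27.84
A_{12} * B_{23} = -4.3 * 6.6 = -28.38
A_{13} * B_{33} = 8 * 1.5 = 12
Sum = -27.84 + -28.38 + 12 = -44.22

-44.22


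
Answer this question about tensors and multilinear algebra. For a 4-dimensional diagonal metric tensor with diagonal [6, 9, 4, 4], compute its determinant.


For a diagonal metric, the determinant is the product of diagonal entries.
Diagonal entries: 6, 9, 4, 4
det(g) = 6 * 9 * 4 * 4 = 864

864


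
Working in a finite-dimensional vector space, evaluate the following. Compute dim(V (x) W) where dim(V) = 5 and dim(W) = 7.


The dimension of a tensor product is the product of dimensions.
dim(V) = 5, dim(W) = 7
dim(V (x) W) = 5 * 7 = 35

35


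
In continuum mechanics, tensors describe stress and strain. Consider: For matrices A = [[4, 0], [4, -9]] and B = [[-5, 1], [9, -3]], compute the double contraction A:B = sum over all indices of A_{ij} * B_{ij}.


A:B = sum over all i,j of A_{ij} * B_{ij}.
Row 1: 4*-5=-20, 0*1=0 => row sum = -20
Row 2: 4*9=36, -9*-3=27 => row sum = 63
Total = -20 + 63 = 43

43


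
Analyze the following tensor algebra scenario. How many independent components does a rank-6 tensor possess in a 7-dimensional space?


The number of components of a rank-r tensor in d dimensions is d^r.
Here d = 7 and r = 6.
7^6 = 117649

117649


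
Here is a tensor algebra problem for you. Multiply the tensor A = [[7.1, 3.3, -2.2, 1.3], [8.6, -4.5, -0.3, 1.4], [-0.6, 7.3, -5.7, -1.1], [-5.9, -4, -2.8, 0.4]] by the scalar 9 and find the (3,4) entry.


Scalar multiplication: (cA)_{ij} = c * A_{ij}.
c = 9
A_{34} = -1.1
(cA)_{34} = 9 * -1.1 = -9.9

-9.9


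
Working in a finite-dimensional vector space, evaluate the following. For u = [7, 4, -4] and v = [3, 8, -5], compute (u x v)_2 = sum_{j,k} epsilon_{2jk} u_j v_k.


(u x v)_2 = sum_{j,k} epsilon_{2jk} u_j v_k. Only permutations of (1,2,3) contribute; the two non-zero terms are:
eps_{213} u_1 v_3 = -1 * 7 * -5 = 35
eps_{231} u_3 v_1 = 1 * -4 * 3 = -12
(u x v)_2 = 23

23


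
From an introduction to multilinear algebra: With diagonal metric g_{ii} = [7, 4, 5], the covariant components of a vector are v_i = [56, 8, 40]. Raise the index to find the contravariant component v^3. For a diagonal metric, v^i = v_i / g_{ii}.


To raise an index with a diagonal metric: v^i = v_i / g_{ii}.
For index 3: v_3 = 40, g_{33} = 5
v^3 = 40 / 5 = 8

8


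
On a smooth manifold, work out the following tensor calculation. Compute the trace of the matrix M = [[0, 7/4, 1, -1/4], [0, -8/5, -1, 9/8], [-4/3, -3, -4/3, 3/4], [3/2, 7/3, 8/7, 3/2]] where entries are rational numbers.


The trace is the sum of diagonal entries.
Diagonal: M[1,1] = 0, M[2,2] = -8/5, M[3,3] = -4/3, M[4,4] = 3/2
Tr(M) = 0 + -8/5 + -4/3 + 3/2
Computing step by step:
After adding M[1,1]: 0
After adding M[2,2]: -8/5
After adding M[3,3]: -44/15
After adding M[4,4]: -43/30
Tr(M) = -43/30

-43/30


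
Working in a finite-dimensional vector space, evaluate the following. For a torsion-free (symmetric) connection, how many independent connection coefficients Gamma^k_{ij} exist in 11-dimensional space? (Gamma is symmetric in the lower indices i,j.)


Christoffel symbols Gamma^k_{ij} are symmetric in i,j, so there are d * d(d+1)/2 independent symbols.
d = 11
d(d+1)/2 = 11 * 12 / 2 = 66
Total = 11 * 66 = 726

726


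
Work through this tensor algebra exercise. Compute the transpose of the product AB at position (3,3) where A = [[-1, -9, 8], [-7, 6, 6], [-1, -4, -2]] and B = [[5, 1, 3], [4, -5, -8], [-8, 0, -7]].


(AB)^T_{ij} = (AB)_{ji} = sum_k A_{jk} B_{ki}.
For i=3, j=3 we need (AB)_{33}:
A_{31} * B_{13} = -1 * 3 = -3
A_{32} * B_{23} = -4 * -8 = 32
A_{33} * B_{33} = -2 * -7 = 14
Sum = -3 + 32 + 14 = 43

43


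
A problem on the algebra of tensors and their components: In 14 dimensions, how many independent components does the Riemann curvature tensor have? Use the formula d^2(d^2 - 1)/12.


The Riemann tensor in d dimensions has d^2(d^2 - 1)/12 independent components.
d = 14, so d^2 = 196
d^2 - 1 = 195
d^2(d^2 - 1) = 196 * 195 = 38220
Divide by 12: 38220 / 12 = 3185

3185


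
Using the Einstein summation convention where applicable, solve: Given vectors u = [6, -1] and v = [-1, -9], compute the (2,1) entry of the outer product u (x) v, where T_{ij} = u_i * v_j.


The outer product entry T_{ij} = u_i * v_j.
We need i=2, j=1.
u_2 = -1, v_1 = -1
T_{2,1} = -1 * -1 = 1

1


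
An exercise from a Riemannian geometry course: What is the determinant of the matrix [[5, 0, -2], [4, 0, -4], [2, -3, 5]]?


Expanding along the first row, det(A) = a11*M_11 - a12*M_12 + a13*M_13, where M_1j is the (1,j) minor.
Minor M_11 = 0*5 - -4*-3 = -12
Minor M_12 = 4*5 - -4*2 = 28
Minor M_13 = 4*-3 - 0*2 = -12
det = 5*(-12) - 0*(28) + -2*(-12)
    = -60 - 0 + 24
    = -36

-36


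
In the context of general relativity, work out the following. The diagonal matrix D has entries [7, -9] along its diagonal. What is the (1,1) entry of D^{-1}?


For a diagonal matrix, the inverse has entries (D^{-1})_{ii} = 1/d_{ii}.
The diagonal entries are: d_{11} = 7, d_{22} = -9
We need (D^{-1})_{11} = 1/d_{11} = 1/7 = 1/7

1/7


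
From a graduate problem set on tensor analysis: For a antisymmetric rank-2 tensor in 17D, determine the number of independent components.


A antisymmetric rank-2 tensor in d dimensions has d(d-1)/2 independent components.
d = 17
d(d-1)/2 = 17 * 16 / 2 = 272 / 2 = 136

136


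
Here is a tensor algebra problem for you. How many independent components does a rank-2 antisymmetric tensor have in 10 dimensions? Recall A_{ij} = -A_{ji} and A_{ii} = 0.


An antisymmetric rank-2 tensor satisfies A_{ij} = -A_{ji}, so diagonal entries are zero.
The independent components are the upper-triangular entries: C(n, 2) = n(n-1)/2.
n = 10
C(10, 2) = 10 * 9 / 2 = 90 / 2 = 45

45


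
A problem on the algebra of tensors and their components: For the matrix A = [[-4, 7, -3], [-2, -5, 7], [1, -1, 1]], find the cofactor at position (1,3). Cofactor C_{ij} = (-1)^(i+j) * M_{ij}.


To find cofactor C_{13}, delete row 1 and column 3.
The resulting 2x2 submatrix is: [[-2, -5], [1, -1]]
Minor M_{13} = -2*-1 - -5*1
  = 2 - -5 = 7
Sign = (-1)^(1+3) = (-1)^4 = 1
Cofactor C_{13} = 1 * 7 = 7

7


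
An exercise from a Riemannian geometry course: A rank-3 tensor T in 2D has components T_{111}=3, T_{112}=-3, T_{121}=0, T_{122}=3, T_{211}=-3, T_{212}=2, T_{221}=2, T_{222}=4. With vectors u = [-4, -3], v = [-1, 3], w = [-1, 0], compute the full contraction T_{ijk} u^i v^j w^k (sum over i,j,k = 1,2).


S = sum over i,j,k of T_{ijk} u_i v_j w_k. Expanding all 8 terms:
T_{111}*u_1*v_1*w_1 = 3*-4*-1*-1 = -12  (running total: -12)
T_{112}*u_1*v_1*w_2 = -3*-4*-1*0 = 0  (running total: -12)
T_{121}*u_1*v_2*w_1 = 0*-4*3*-1 = 0  (running total: -12)
T_{122}*u_1*v_2*w_2 = 3*-4*3*0 = 0  (running total: -12)
T_{211}*u_2*v_1*w_1 = -3*-3*-1*-1 = 9  (running total: -3)
T_{212}*u_2*v_1*w_2 = 2*-3*-1*0 = 0  (running total: -3)
T_{221}*u_2*v_2*w_1 = 2*-3*3*-1 = 18  (running total: 15)
T_{222}*u_2*v_2*w_2 = 4*-3*3*0 = 0  (running total: 15)
S = 15

15


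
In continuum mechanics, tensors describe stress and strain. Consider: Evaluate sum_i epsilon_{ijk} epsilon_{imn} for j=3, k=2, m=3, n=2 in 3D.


Using the identity: epsilon_{ijk} epsilon_{imn} = delta_{jm} delta_{kn} - delta_{jn} delta_{km}.
delta_{33} = 1
delta_{22} = 1
delta_{32} = 0
delta_{23} = 0
Result = 1 * 1 - 0 * 0 = 1 - 0 = 1

1


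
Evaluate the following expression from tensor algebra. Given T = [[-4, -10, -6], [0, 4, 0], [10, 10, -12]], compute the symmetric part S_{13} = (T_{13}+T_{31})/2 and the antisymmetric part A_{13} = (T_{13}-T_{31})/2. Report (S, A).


T_{13} = -6
T_{31} = 10
S_{13} = (-6 + 10)/2 = 4/2 = 2
A_{13} = (-6 - 10)/2 = -16/2 = -8
Check: S + A = 2 + -8 = -6 = T_{13}.

(2, -8)


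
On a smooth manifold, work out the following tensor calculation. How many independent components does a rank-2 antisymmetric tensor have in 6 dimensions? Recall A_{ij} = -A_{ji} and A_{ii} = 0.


An antisymmetric rank-2 tensor satisfies A_{ij} = -A_{ji}, so diagonal entries are zero.
The independent components are the upper-triangular entries: C(n, 2) = n(n-1)/2.
n = 6
C(6, 2) = 6 * 5 / 2 = 30 / 2 = 15

15


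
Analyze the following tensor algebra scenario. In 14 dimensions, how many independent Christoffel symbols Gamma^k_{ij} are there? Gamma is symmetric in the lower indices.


Christoffel symbols Gamma^k_{ij} are symmetric in i,j, so there are d * d(d+1)/2 independent symbols.
d = 14
d(d+1)/2 = 14 * 15 / 2 = 105
Total = 14 * 105 = 1470

1470


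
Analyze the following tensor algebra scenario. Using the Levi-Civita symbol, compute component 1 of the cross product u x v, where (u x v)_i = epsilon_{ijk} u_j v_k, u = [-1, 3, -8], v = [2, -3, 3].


(u x v)_1 = sum_{j,k} epsilon_{1jk} u_j v_k. Only permutations of (1,2,3) contribute; the two non-zero terms are:
eps_{123} u_2 v_3 = 1 * 3 * 3 = 9
eps_{132} u_3 v_2 = -1 * -8 * -3 = -24
(u x v)_1 = -15

-15


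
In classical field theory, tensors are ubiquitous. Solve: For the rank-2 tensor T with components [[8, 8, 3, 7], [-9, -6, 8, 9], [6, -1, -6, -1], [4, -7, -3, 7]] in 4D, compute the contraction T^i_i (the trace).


The contraction (trace) of a rank-2 tensor is the sum of its diagonal elements.
Diagonal entries: A[1,1] = 8, A[2,2] = -6, A[3,3] = -6, A[4,4] = 7
Tr(A) = 8 + -6 + -6 + 7 = 3

3


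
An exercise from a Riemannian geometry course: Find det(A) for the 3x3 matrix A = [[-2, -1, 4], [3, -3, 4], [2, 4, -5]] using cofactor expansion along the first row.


Expanding along the first row, det(A) = a11*M_11 - a12*M_12 + a13*M_13, where M_1j is the (1,j) minor.
Minor M_11 = -3*-5 - 4*4 = -1
Minor M_12 = 3*-5 - 4*2 = -23
Minor M_13 = 3*4 - -3*2 = 18
det = -2*(-1) - -1*(-23) + 4*(18)
    = 2 - 23 + 72
    = 51

51


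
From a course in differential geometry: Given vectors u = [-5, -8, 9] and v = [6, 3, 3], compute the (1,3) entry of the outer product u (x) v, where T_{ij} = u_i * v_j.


The outer product entry T_{ij} = u_i * v_j.
We need i=1, j=3.
u_1 = -5, v_3 = 3
T_{1,3} = -5 * 3 = -15

-15


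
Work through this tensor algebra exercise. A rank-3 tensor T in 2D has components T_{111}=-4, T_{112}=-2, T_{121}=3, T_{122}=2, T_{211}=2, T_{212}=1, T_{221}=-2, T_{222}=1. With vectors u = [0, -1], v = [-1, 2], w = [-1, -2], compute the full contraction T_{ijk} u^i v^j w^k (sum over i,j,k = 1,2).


S = sum over i,j,k of T_{ijk} u_i v_j w_k. Expanding all 8 terms:
T_{111}*u_1*v_1*w_1 = -4*0*-1*-1 = 0  (running total: 0)
T_{112}*u_1*v_1*w_2 = -2*0*-1*-2 = 0  (running total: 0)
T_{121}*u_1*v_2*w_1 = 3*0*2*-1 = 0  (running total: 0)
T_{122}*u_1*v_2*w_2 = 2*0*2*-2 = 0  (running total: 0)
T_{211}*u_2*v_1*w_1 = 2*-1*-1*-1 = -2  (running total: -2)
T_{212}*u_2*v_1*w_2 = 1*-1*-1*-2 = -2  (running total: -4)
T_{221}*u_2*v_2*w_1 = -2*-1*2*-1 = -4  (running total: -8)
T_{222}*u_2*v_2*w_2 = 1*-1*2*-2 = 4  (running total: -4)
S = -4

-4


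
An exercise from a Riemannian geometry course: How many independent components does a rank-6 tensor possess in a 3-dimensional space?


The number of components of a rank-r tensor in d dimensions is d^r.
Here d = 3 and r = 6.
3^6 = 729

729


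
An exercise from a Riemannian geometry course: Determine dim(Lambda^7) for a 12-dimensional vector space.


The dimension of the space of p-forms on an n-dimensional space is C(n, p).
n = 12, p = 7
C(12, 7) = 12! / (7! * 5!) = 792

792


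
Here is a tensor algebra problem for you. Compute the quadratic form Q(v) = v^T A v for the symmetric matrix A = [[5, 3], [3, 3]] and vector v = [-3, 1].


First compute Av:
(Av)_1 = 5*-3 + 3*1 = -12
(Av)_2 = 3*-3 + 3*1 = -6
Av = [-12, -6]
Then v^T (Av) = -3*-12 + 1*-6
= 36 + -6 = 30

30


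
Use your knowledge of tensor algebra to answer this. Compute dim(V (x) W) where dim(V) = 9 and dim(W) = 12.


The dimension of a tensor product is the product of dimensions.
dim(V) = 9, dim(W) = 12
dim(V (x) W) = 9 * 12 = 108

108


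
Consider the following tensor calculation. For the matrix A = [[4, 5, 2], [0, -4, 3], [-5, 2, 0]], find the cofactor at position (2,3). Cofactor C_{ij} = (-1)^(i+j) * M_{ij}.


To find cofactor C_{23}, delete row 2 and column 3.
The resulting 2x2 submatrix is: [[4, 5], [-5, 2]]
Minor M_{23} = 4*2 - 5*-5
  = 8 - -25 = 33
Sign = (-1)^(2+3) = (-1)^5 = -1
Cofactor C_{23} = -1 * 33 = -33

-33


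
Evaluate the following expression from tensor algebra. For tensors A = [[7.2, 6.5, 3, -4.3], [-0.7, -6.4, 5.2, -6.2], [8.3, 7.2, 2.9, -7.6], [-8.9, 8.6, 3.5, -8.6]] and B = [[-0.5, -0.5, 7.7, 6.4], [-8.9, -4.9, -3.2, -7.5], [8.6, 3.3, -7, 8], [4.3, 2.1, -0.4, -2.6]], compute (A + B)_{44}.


Tensor addition is component-wise: (A + B)_{ij} = A_{ij} + B_{ij}.
A_{44} = -8.6
B_{44} = -2.6
(A + B)_{44} = -8.6 + -2.6 = -11.2

-11.2


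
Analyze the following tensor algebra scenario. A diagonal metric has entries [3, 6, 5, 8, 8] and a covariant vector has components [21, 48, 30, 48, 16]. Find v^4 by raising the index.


To raise an index with a diagonal metric: v^i = v_i / g_{ii}.
For index 4: v_4 = 48, g_{44} = 8
v^4 = 48 / 8 = 6

6


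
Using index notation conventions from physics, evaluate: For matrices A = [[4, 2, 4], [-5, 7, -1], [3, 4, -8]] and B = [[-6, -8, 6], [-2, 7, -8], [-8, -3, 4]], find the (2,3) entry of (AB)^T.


(AB)^T_{ij} = (AB)_{ji} = sum_k A_{jk} B_{ki}.
For i=2, j=3 we need (AB)_{32}:
A_{31} * B_{12} = 3 * -8 = -24
A_{32} * B_{22} = 4 * 7 = 28
A_{33} * B_{32} = -8 * -3 = 24
Sum = -24 + 28 + 24 = 28

28


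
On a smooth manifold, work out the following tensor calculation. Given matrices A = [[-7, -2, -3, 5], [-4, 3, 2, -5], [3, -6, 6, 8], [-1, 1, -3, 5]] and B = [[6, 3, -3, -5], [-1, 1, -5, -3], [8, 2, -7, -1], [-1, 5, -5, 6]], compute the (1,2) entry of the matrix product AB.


(AB)_{ij} = sum_k A_{ik} B_{kj}.
For i=1, j=2:
A_{11} * B_{12} = -7 * 3 = -21
A_{12} * B_{22} = -2 * 1 = -2
A_{13} * B_{32} = -3 * 2 = -6
A_{14} * B_{42} = 5 * 5 = 25
Sum = -21 + -2 + -6 + 25 = -4

-4


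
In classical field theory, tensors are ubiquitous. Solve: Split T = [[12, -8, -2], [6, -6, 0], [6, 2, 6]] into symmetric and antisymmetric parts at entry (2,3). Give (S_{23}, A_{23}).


T_{23} = 0
T_{32} = 2
S_{23} = (0 + 2)/2 = 2/2 = 1
A_{23} = (0 - 2)/2 = -2/2 = -1
Check: S + A = 1 + -1 = 0 = T_{23}.

(1, -1)


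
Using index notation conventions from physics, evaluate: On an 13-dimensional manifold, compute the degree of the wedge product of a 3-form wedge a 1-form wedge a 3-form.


The degree of a wedge product is the sum of the degrees of the individual forms.
Degrees: 3, 1, 3
Total degree = 3 + 1 + 3 = 7

7


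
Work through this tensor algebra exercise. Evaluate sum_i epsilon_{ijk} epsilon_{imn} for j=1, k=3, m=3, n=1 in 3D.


Using the identity: epsilon_{ijk} epsilon_{imn} = delta_{jm} delta_{kn} - delta_{jn} delta_{km}.
delta_{13} = 0
delta_{31} = 0
delta_{11} = 1
delta_{33} = 1
Result = 0 * 0 - 1 * 1 = 0 - 1 = -1

-1


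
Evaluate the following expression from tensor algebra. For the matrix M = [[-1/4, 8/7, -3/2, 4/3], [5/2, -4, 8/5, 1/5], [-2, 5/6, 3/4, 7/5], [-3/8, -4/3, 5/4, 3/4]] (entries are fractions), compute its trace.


The trace is the sum of diagonal entries.
Diagonal: M[1,1] = -1/4, M[2,2] = -4, M[3,3] = 3/4, M[4,4] = 3/4
Tr(M) = -1/4 + -4 + 3/4 + 3/4
Computing step by step:
After adding M[1,1]: -1/4
After adding M[2,2]: -17/4
After adding M[3,3]: -7/2
After adding M[4,4]: -11/4
Tr(M) = -11/4

-11/4


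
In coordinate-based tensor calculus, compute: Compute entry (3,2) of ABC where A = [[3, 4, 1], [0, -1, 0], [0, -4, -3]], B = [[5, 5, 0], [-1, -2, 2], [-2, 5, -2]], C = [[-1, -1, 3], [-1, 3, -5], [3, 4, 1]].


(ABC)_{32} = sum_m (AB)_{3m} C_{m2}. First compute row 3 of AB.
(AB)_{31} = 0*5 + -4*-1 + -3*-2 = 10
(AB)_{32} = 0*5 + -4*-2 + -3*5 = -7
(AB)_{33} = 0*0 + -4*2 + -3*-2 = -2
Now contract with column 2 of C:
(AB)_{31} * C_{12} = 10 * -1 = -10
(AB)_{32} * C_{22} = -7 * 3 = -21
(AB)_{33} * C_{32} = -2 * 4 = -8
(ABC)_{32} = -10 + -21 + -8 = -39

-39


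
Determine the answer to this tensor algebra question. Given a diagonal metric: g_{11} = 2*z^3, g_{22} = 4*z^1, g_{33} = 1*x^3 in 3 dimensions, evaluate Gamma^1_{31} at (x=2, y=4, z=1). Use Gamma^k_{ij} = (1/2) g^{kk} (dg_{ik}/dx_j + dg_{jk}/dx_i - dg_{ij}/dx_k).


For a diagonal metric, Gamma^k_{ij} = (1/2) g^{kk} (dg_{ik}/dx_j + dg_{jk}/dx_i - dg_{ij}/dx_k).
The metric is diagonal, so g_{ab} = 0 for a != b.
At the given point: g_{11} = 2, g_{22} = 4, g_{33} = 8
g^{11} = 1/2
dg_{31}/dx_1 = 0 (off-diagonal)
dg_{11}/dx_3 = dg_{11}/dx_3 = 6
dg_{31}/dx_1 = 0 (off-diagonal)
Numerator = 0 + 6 - 0 = 6
Gamma^1_{31} = 6 / (2 * 2) = 3/2

3/2


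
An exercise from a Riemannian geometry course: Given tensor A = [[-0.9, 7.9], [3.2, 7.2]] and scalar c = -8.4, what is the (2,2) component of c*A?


Scalar multiplication: (cA)_{ij} = c * A_{ij}.
c = -8.4
A_{22} = 7.2
(cA)_{22} = -8.4 * 7.2 = -60.48

-60.48


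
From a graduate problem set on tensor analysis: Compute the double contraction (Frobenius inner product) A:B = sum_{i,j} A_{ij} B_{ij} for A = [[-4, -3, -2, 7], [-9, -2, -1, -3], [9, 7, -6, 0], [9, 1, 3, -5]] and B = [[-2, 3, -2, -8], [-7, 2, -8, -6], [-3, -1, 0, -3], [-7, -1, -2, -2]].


A:B = sum over all i,j of A_{ij} * B_{ij}.
Row 1: -4*-2=8, -3*3=-9, -2*-2=4, 7*-8=-56 => row sum = -53
Row 2: -9*-7=63, -2*2=-4, -1*-8=8, -3*-6=18 => row sum = 85
Row 3: 9*-3=-27, 7*-1=-7, -6*0=0, 0*-3=0 => row sum = -34
Row 4: 9*-7=-63, 1*-1=-1, 3*-2=-6, -5*-2=10 => row sum = -60
Total = -53 + 85 + -34 + -60 = -62

-62


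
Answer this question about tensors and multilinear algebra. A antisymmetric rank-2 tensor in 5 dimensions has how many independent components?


A antisymmetric rank-2 tensor in d dimensions has d(d-1)/2 independent components.
d = 5
d(d-1)/2 = 5 * 4 / 2 = 20 / 2 = 10

10


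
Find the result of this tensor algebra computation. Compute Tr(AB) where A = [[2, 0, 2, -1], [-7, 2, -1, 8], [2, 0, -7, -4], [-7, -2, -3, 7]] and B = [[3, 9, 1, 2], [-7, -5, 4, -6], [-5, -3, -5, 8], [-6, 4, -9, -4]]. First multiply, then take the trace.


Tr(AB) = sum_i (AB)_{ii} where (AB)_{ii} = sum_k A_{ik} B_{ki}.
(AB)_{11} = 2*3 + 0*-7 + 2*-5 + -1*-6 = 2
(AB)_{22} = -7*9 + 2*-5 + -1*-3 + 8*4 = -38
(AB)_{33} = 2*1 + 0*4 + -7*-5 + -4*-9 = 73
(AB)_{44} = -7*2 + -2*-6 + -3*8 + 7*-4 = -54
Tr(AB) = 2 + -38 + 73 + -54 = -17

-17


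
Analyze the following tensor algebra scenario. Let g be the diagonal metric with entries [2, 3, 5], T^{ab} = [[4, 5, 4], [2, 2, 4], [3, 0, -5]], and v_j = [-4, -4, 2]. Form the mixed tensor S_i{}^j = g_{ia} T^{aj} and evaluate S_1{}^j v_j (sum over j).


Step 1: lower the first index. For a diagonal metric, g_{ia} T^{aj} = g_{ii} T^{ij} (no sum on i).
g_{11} = 2
S_1{}^1 = 2 * T^{11} = 2 * 4 = 8
S_1{}^2 = 2 * T^{12} = 2 * 5 = 10
S_1{}^3 = 2 * T^{13} = 2 * 4 = 8
Step 2: contract S_1{}^j with v_j.
S_1{}^1 * v_1 = 8 * -4 = -32
S_1{}^2 * v_2 = 10 * -4 = -40
S_1{}^3 * v_3 = 8 * 2 = 16
Result = -32 + -40 + 16 = -56

-56


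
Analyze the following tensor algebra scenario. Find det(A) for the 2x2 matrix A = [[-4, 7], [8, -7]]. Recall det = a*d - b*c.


For a 2x2 matrix [[a, b], [c, d]], det = a*d - b*c.
a = -4, b = 7, c = 8, d = -7
a*d = -4 * -7 = 28
b*c = 7 * 8 = 56
det = 28 - 56 = -28

-28


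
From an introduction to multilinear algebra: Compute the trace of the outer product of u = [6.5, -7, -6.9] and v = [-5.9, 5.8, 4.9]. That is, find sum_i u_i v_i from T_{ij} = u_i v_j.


The outer product gives T_{ij} = u_i v_j.
The trace (contraction) is Tr(T) = sum_i T_{ii} = sum_i u_i v_i.
Diagonal entries:
T_{11} = u_1 * v_1 = 6.5 * -5.9 = -38.35
T_{22} = u_2 * v_2 = -7 * 5.8 = -40.6
T_{33} = u_3 * v_3 = -6.9 * 4.9 = -33.81
Tr(T) = -38.35 + -40.6 + -33.81 = -112.76

-112.76


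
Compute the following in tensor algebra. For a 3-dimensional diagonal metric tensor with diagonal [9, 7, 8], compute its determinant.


For a diagonal metric, the determinant is the product of diagonal entries.
Diagonal entries: 9, 7, 8
det(g) = 9 * 7 * 8 = 504

504


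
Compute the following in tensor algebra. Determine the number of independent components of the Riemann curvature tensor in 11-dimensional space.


The Riemann tensor in d dimensions has d^2(d^2 - 1)/12 independent components.
d = 11, so d^2 = 121
d^2 - 1 = 120
d^2(d^2 - 1) = 121 * 120 = 14520
Divide by 12: 14520 / 12 = 1210

1210


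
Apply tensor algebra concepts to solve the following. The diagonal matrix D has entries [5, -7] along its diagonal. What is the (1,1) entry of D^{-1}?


For a diagonal matrix, the inverse has entries (D^{-1})_{ii} = 1/d_{ii}.
The diagonal entries are: d_{11} = 5, d_{22} = -7
We need (D^{-1})_{11} = 1/d_{11} = 1/5 = 1/5

1/5


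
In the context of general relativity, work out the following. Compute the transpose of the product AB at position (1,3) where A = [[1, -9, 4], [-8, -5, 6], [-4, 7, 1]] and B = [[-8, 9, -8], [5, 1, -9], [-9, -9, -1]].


(AB)^T_{ij} = (AB)_{ji} = sum_k A_{jk} B_{ki}.
For i=1, j=3 we need (AB)_{31}:
A_{31} * B_{11} = -4 * -8 = 32
A_{32} * B_{21} = 7 * 5 = 35
A_{33} * B_{31} = 1 * -9 = -9
Sum = 32 + 35 + -9 = 58

58


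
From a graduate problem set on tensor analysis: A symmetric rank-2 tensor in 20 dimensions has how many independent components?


A symmetric rank-2 tensor in d dimensions has d(d+1)/2 independent components.
d = 20
d(d+1)/2 = 20 * 21 / 2 = 420 / 2 = 210

210


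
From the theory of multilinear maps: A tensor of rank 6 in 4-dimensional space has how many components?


The number of components of a rank-r tensor in d dimensions is d^r.
Here d = 4 and r = 6.
4^6 = 4096

4096


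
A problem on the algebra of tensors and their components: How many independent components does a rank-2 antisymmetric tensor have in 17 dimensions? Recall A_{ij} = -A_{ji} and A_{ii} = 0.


An antisymmetric rank-2 tensor satisfies A_{ij} = -A_{ji}, so diagonal entries are zero.
The independent components are the upper-triangular entries: C(n, 2) = n(n-1)/2.
n = 17
C(17, 2) = 17 * 16 / 2 = 272 / 2 = 136

136


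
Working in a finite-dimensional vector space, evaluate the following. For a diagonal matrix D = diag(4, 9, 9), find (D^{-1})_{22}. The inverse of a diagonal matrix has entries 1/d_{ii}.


For a diagonal matrix, the inverse has entries (D^{-1})_{ii} = 1/d_{ii}.
The diagonal entries are: d_{11} = 4, d_{22} = 9, d_{33} = 9
We need (D^{-1})_{22} = 1/d_{22} = 1/9 = 1/9

1/9


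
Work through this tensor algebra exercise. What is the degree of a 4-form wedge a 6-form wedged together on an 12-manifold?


The degree of a wedge product is the sum of the degrees of the individual forms.
Degrees: 4, 6
Total degree = 4 + 6 = 10

10


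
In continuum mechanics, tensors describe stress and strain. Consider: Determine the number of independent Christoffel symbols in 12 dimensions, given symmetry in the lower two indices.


Christoffel symbols Gamma^k_{ij} are symmetric in i,j, so there are d * d(d+1)/2 independent symbols.
d = 12
d(d+1)/2 = 12 * 13 / 2 = 78
Total = 12 * 78 = 936

936


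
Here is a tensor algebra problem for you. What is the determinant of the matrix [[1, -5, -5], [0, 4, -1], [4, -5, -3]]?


Expanding along the first row, det(A) = a11*M_11 - a12*M_12 + a13*M_13, where M_1j is the (1,j) minor.
Minor M_11 = 4*-3 - -1*-5 = -17
Minor M_12 = 0*-3 - -1*4 = 4
Minor M_13 = 0*-5 - 4*4 = -16
det = 1*(-17) - -5*(4) + -5*(-16)
    = -17 - -20 + 80
    = 83

83


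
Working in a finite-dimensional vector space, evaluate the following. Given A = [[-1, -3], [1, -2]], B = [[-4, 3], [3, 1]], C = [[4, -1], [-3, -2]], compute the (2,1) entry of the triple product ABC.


(ABC)_{21} = sum_m (AB)_{2m} C_{m1}. First compute row 2 of AB.
(AB)_{21} = 1*-4 + -2*3 = -10
(AB)_{22} = 1*3 + -2*1 = 1
Now contract with column 1 of C:
(AB)_{21} * C_{11} = -10 * 4 = -40
(AB)_{22} * C_{21} = 1 * -3 = -3
(ABC)_{21} = -40 + -3 = -43

-43


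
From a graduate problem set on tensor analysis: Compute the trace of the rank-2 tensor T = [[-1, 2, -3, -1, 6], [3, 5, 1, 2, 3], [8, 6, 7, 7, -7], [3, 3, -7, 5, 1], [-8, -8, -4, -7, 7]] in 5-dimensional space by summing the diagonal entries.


The contraction (trace) of a rank-2 tensor is the sum of its diagonal elements.
Diagonal entries: A[1,1] = -1, A[2,2] = 5, A[3,3] = 7, A[4,4] = 5, A[5,5] = 7
Tr(A) = -1 + 5 + 7 + 5 + 7 = 23

23


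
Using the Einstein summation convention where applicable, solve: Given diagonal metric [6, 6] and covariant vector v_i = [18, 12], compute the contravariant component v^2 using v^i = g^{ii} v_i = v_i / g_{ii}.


To raise an index with a diagonal metric: v^i = v_i / g_{ii}.
For index 2: v_2 = 12, g_{22} = 6
v^2 = 12 / 6 = 2

2


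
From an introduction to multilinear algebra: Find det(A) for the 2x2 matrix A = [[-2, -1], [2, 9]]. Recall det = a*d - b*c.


For a 2x2 matrix [[a, b], [c, d]], det = a*d - b*c.
a = -2, b = -1, c = 2, d = 9
a*d = -2 * 9 = -18
b*c = -1 * 2 = -2
det = -18 - -2 = -16

-16


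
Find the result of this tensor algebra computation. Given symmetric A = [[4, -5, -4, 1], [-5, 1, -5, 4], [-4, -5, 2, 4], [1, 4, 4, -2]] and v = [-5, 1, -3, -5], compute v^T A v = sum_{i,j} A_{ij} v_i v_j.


First compute Av:
(Av)_1 = 4*-5 + -5*1 + -4*-3 + 1*-5 = -18
(Av)_2 = -5*-5 + 1*1 + -5*-3 + 4*-5 = 21
(Av)_3 = -4*-5 + -5*1 + 2*-3 + 4*-5 = -11
(Av)_4 = 1*-5 + 4*1 + 4*-3 + -2*-5 = -3
Av = [-18, 21, -11, -3]
Then v^T (Av) = -5*-18 + 1*21 + -3*-11 + -5*-3
= 90 + 21 + 33 + 15 = 159

159


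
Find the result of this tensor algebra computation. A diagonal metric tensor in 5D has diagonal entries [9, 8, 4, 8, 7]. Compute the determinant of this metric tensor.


For a diagonal metric, the determinant is the product of diagonal entries.
Diagonal entries: 9, 8, 4, 8, 7
det(g) = 9 * 8 * 4 * 8 * 7 = 16128

16128


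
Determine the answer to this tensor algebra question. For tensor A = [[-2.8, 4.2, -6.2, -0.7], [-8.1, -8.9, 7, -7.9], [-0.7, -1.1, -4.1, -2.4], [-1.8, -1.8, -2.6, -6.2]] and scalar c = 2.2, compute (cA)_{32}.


Scalar multiplication: (cA)_{ij} = c * A_{ij}.
c = 2.2
A_{32} = -1.1
(cA)_{32} = 2.2 * -1.1 = -2.42

-2.42


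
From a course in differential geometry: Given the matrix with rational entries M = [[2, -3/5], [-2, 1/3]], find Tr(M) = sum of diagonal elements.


The trace is the sum of diagonal entries.
Diagonal: M[1,1] = 2, M[2,2] = 1/3
Tr(M) = 2 + 1/3
Computing step by step:
After adding M[1,1]: 2
After adding M[2,2]: 7/3
Tr(M) = 7/3

7/3


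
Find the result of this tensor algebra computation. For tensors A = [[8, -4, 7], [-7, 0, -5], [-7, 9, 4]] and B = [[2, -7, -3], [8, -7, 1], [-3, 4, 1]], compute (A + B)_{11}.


Tensor addition is component-wise: (A + B)_{ij} = A_{ij} + B_{ij}.
A_{11} = 8
B_{11} = 2
(A + B)_{11} = 8 + 2 = 10

10


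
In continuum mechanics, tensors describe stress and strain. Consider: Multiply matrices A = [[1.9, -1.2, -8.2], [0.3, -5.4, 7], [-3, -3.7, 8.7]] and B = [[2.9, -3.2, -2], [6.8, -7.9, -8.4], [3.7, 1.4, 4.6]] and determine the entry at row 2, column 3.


(AB)_{ij} = sum_k A_{ik} B_{kj}.
For i=2, j=3:
A_{21} * B_{13} = 0.3 * -2 = -0.6
A_{22} * B_{23} = -5.4 * -8.4 = 45.36
A_{23} * B_{33} = 7 * 4.6 = 32.2
Sum = -0.6 + 45.36 + 32.2 = 76.96

76.96


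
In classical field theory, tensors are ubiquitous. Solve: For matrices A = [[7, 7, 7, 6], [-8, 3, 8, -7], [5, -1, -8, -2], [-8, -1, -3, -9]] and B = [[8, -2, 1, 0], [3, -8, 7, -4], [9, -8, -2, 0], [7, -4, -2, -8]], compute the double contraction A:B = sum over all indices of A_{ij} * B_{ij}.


A:B = sum over all i,j of A_{ij} * B_{ij}.
Row 1: 7*8=56, 7*-2=-14, 7*1=7, 6*0=0 => row sum = 49
Row 2: -8*3=-24, 3*-8=-24, 8*7=56, -7*-4=28 => row sum = 36
Row 3: 5*9=45, -1*-8=8, -8*-2=16, -2*0=0 => row sum = 69
Row 4: -8*7=-56, -1*-4=4, -3*-2=6, -9*-8=72 => row sum = 26
Total = 49 + 36 + 69 + 26 = 180

180


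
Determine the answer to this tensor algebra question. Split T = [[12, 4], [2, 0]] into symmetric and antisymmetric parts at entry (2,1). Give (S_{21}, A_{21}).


T_{21} = 2
T_{12} = 4
S_{21} = (2 + 4)/2 = 6/2 = 3
A_{21} = (2 - 4)/2 = -2/2 = -1
Check: S + A = 3 + -1 = 2 = T_{21}.

(3, -1)


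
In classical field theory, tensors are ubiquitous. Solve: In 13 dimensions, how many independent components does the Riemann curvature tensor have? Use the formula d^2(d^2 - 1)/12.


The Riemann tensor in d dimensions has d^2(d^2 - 1)/12 independent components.
d = 13, so d^2 = 169
d^2 - 1 = 168
d^2(d^2 - 1) = 169 * 168 = 28392
Divide by 12: 28392 / 12 = 2366

2366


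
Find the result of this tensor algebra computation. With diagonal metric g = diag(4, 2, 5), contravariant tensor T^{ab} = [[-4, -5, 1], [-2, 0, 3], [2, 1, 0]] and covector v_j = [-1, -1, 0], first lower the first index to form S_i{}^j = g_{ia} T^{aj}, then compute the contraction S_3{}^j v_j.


Step 1: lower the first index. For a diagonal metric, g_{ia} T^{aj} = g_{ii} T^{ij} (no sum on i).
g_{33} = 5
S_3{}^1 = 5 * T^{31} = 5 * 2 = 10
S_3{}^2 = 5 * T^{32} = 5 * 1 = 5
S_3{}^3 = 5 * T^{33} = 5 * 0 = 0
Step 2: contract S_3{}^j with v_j.
S_3{}^1 * v_1 = 10 * -1 = -10
S_3{}^2 * v_2 = 5 * -1 = -5
S_3{}^3 * v_3 = 0 * 0 = 0
Result = -10 + -5 + 0 = -15

-15


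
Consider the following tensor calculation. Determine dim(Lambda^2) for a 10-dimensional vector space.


The dimension of the space of p-forms on an n-dimensional space is C(n, p).
n = 10, p = 2
C(10, 2) = 10! / (2! * 8!) = 45

45
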